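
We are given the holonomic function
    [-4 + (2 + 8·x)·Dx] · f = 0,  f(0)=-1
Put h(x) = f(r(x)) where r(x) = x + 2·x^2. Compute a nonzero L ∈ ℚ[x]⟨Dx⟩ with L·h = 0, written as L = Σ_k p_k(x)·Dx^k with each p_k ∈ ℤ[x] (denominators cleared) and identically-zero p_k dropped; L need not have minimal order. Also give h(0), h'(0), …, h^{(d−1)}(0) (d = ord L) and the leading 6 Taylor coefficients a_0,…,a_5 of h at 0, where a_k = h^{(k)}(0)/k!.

L = (-2 - 8·x) + (1 + 4·x + 8·x^2)·Dx  (order 1).
h: a_k = -1, -2, -2, 4, -6, 4, …
ICs: h(0) = -1.

f: a_k = -1, -2, 2, -4, 10, -28, …
Substitute x→r, Dx→(1/r')Dx; clear ⇒ L₀.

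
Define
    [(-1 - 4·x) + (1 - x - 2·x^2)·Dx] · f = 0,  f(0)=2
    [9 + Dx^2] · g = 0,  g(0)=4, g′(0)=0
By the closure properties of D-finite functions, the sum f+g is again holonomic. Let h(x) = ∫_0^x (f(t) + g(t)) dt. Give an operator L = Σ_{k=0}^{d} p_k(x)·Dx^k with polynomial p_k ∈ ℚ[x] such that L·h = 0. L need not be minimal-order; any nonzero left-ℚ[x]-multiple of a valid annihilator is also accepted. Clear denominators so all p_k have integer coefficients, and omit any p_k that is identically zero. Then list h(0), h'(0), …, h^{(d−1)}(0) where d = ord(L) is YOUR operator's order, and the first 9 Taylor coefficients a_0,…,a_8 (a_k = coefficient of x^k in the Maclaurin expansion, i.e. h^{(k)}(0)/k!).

L = (117 + 486·x + 135·x^2 + 360·x^3 + 540·x^4 + 432·x^5)·Dx + (-45 + 63·x + 81·x^2 - 153·x^3 - 18·x^4 + 324·x^5 + 216·x^6)·Dx^2 + (13 + 54·x + 15·x^2 + 40·x^3 + 60·x^4 + 48·x^5)·Dx^3 + (-5 + 7·x + 9·x^2 - 17·x^3 - 2·x^4 + 36·x^5 + 24·x^6)·Dx^4  (order 4).
h: a_k = 0, 6, 1, -4, 5/2, 71/10, 7, 1639/140, 85/4, …
ICs: h(0) = 0, h′(0) = 6, h′′(0) = 2, h′′′(0) = -24.

f: a_k = 2, 2, 6, 10, 22, 42, 86, 170, 342, …
g: a_k = 4, 0, -18, 0, 27/2, 0, -81/20, 0, 729/1120, …
f+g: L₀ = lclm(L_f,L_g), ord ≤ 1+2.
∫: right-multiply L₀ by Dx.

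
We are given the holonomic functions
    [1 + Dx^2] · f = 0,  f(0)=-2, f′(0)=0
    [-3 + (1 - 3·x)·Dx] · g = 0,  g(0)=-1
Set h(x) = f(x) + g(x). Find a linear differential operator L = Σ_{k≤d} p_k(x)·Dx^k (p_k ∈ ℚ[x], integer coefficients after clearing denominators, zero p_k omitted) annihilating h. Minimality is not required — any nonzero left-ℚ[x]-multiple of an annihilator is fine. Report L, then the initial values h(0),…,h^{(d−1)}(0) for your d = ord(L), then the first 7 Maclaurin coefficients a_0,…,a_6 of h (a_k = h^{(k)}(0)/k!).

L = (-165 + 18·x - 27·x^2) + (19 - 63·x + 27·x^2 - 27·x^3)·Dx + (-165 + 18·x - 27·x^2)·Dx^2 + (19 - 63·x + 27·x^2 - 27·x^3)·Dx^3  (order 3).
h: a_k = -3, -3, -8, -27, -973/12, -243, -262439/360, …
ICs: h(0) = -3, h′(0) = -3, h′′(0) = -16.

f: a_k = -2, 0, 1, 0, -1/12, 0, 1/360, …
g: a_k = -1, -3, -9, -27, -81, -243, -729, …
L₀ := lclm(L_f,L_g); ord L₀ ≤ 2+1.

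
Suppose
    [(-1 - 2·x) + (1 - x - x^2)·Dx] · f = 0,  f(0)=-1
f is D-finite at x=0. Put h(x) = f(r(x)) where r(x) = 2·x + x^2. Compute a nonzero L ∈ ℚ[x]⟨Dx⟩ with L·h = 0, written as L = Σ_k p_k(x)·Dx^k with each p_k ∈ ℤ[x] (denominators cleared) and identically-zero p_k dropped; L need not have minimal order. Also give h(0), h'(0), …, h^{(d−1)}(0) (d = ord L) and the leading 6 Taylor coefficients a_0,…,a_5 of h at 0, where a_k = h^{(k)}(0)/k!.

L = (2 + 10·x + 12·x^2 + 4·x^3) + (-1 + 2·x + 5·x^2 + 4·x^3 + x^4)·Dx  (order 1).
h: a_k = -1, -2, -9, -32, -118, -434, …
ICs: h(0) = -1.

f: a_k = -1, -1, -2, -3, -5, -8, …
h₀=f(r): pull back L_f along r ⇒ L₀.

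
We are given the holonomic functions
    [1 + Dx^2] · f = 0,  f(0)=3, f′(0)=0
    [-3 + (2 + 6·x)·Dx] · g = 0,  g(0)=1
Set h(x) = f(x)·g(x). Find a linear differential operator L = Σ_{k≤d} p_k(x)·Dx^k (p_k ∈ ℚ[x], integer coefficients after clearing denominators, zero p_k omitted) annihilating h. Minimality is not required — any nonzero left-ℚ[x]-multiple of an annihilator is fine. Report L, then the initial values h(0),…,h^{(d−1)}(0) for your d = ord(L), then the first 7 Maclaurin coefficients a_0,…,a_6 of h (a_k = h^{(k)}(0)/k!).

L = (31 + 24·x + 36·x^2) + (-12 - 36·x)·Dx + (4 + 24·x + 36·x^2)·Dx^2  (order 2).
h: a_k = 3, 9/2, -39/8, 45/16, -983/128, 4503/256, -618229/15360, …
ICs: h(0) = 3, h′(0) = 9/2.

f: a_k = 3, 0, -3/2, 0, 1/8, 0, -1/240, …
g: a_k = 1, 3/2, -9/8, 27/16, -405/128, 1701/256, -15309/1024, …
h₀=f·g: eliminate ⇒ L₀, order ≤ 2·1.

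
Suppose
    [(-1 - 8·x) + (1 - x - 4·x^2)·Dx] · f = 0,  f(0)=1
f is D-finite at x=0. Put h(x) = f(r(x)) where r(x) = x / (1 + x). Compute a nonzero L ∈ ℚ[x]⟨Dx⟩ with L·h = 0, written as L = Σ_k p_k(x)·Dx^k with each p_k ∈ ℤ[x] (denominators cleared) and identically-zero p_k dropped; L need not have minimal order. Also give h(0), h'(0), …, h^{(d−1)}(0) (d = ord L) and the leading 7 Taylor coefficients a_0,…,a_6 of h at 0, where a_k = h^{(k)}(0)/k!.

f: a_k = 1, 1, 5, 9, 29, 65, 181, …
h₀=f(r): pull back L_f along r ⇒ L₀.
L = (1 + 9·x) + (-1 - 2·x + 3·x^2 + 4·x^3)·Dx  (order 1).
h: a_k = 1, 1, 4, 0, 16, -16, 80, …
ICs: h(0) = 1.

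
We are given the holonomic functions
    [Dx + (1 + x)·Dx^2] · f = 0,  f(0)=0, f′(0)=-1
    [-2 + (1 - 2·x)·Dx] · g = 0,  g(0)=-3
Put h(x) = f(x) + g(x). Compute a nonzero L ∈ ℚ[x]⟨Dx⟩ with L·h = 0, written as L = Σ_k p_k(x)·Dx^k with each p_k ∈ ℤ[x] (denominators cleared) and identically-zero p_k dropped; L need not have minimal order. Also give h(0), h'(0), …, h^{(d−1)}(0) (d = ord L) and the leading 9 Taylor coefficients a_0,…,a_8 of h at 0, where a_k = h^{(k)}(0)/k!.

L = (-32 - 8·x)·Dx + (-22 - 56·x - 16·x^2)·Dx^2 + (5 - 3·x - 12·x^2 - 4·x^3)·Dx^3  (order 3).
h: a_k = -3, -7, -23/2, -73/3, -191/4, -481/5, -1151/6, -2689/7, -6143/8, …
ICs: h(0) = -3, h′(0) = -7, h′′(0) = -23.

f: a_k = 0, -1, 1/2, -1/3, 1/4, -1/5, 1/6, -1/7, 1/8, …
g: a_k = -3, -6, -12, -24, -48, -96, -192, -384, -768, …
h₀=f+g: left-lcm gives L₀, ord ≤ 3.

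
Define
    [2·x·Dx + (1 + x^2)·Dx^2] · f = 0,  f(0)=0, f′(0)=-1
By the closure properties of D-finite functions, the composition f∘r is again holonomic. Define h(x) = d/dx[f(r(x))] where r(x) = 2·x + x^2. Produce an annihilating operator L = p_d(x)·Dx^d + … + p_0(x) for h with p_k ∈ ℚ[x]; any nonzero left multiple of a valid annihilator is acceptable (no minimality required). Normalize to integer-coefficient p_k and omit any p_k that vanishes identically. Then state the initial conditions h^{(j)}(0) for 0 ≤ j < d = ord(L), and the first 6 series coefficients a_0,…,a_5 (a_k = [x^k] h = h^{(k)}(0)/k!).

L = (-1 + 8·x + 16·x^2 + 12·x^3 + 3·x^4) + (1 + x + 4·x^2 + 8·x^3 + 5·x^4 + x^5)·Dx  (order 1).
h: a_k = -2, -2, 8, 16, -22, -94, …
ICs: h(0) = -2.

f: a_k = 0, -1, 0, 1/3, 0, -1/5, …
Substitute x→r, Dx→(1/r')Dx; clear ⇒ L₀.
h₀' ⇒ L via d/dx closure of L₀.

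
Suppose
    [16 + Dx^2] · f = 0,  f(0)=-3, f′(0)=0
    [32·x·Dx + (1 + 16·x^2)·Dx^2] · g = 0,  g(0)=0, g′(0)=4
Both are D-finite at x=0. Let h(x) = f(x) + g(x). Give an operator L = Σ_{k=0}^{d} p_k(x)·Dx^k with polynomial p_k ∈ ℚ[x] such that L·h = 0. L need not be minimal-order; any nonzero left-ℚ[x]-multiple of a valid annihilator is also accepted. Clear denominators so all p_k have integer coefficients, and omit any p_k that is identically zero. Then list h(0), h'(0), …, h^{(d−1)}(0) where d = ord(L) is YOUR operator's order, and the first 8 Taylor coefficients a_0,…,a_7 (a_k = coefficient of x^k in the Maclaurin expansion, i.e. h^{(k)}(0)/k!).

f: a_k = -3, 0, 24, 0, -32, 0, 256/15, 0, …
g: a_k = 0, 4, 0, -64/3, 0, 1024/5, 0, -16384/7, …
h₀=f+g: left-lcm gives L₀, ord ≤ 4.
L = (-5632·x + 114688·x^3 + 131072·x^5)·Dx + (-16 + 1792·x^2 + 36864·x^4 + 65536·x^6)·Dx^2 + (-352·x + 7168·x^3 + 8192·x^5)·Dx^3 + (-1 + 112·x^2 + 2304·x^4 + 4096·x^6)·Dx^4  (order 4).
h: a_k = -3, 4, 24, -64/3, -32, 1024/5, 256/15, -16384/7, …
ICs: h(0) = -3, h′(0) = 4, h′′(0) = 48, h′′′(0) = -128.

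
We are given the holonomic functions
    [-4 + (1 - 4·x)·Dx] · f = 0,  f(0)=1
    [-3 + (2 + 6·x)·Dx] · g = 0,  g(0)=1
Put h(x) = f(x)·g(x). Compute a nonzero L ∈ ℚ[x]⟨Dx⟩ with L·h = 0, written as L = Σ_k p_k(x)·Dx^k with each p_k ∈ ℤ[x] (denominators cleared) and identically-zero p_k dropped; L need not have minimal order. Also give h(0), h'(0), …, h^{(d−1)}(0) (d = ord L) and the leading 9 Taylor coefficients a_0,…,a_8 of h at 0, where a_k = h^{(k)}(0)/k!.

f: a_k = 1, 4, 16, 64, 256, 1024, 4096, 16384, 65536, …
g: a_k = 1, 3/2, -9/8, 27/16, -405/128, 1701/256, -15309/1024, 72171/2048, -2814669/32768, …
f·g: L₀ = L_f ⊗_s L_g, ord ≤ 1·1.
L = (11 + 12·x) + (-2 + 2·x + 24·x^2)·Dx  (order 1).
h: a_k = 1, 11/2, 167/8, 1363/16, 43211/128, 347389/256, 5542915/1024, 44415491/2048, 2839776755/32768, …
ICs: h(0) = 1.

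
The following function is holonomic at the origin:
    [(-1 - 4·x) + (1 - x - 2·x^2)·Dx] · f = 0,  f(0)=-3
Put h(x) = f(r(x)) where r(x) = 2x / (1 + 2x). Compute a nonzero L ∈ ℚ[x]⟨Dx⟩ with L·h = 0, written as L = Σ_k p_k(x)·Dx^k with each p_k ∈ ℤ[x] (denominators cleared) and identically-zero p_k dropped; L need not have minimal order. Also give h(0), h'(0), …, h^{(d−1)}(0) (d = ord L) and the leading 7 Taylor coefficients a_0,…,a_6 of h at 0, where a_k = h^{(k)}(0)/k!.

f: a_k = -3, -3, -9, -15, -33, -63, -129, …
h₀=f(r): pull back L_f along r ⇒ L₀.
L = (2 + 20·x) + (-1 - 4·x + 4·x^2 + 16·x^3)·Dx  (order 1).
h: a_k = -3, -6, -24, 0, -192, 384, -2304, …
ICs: h(0) = -3.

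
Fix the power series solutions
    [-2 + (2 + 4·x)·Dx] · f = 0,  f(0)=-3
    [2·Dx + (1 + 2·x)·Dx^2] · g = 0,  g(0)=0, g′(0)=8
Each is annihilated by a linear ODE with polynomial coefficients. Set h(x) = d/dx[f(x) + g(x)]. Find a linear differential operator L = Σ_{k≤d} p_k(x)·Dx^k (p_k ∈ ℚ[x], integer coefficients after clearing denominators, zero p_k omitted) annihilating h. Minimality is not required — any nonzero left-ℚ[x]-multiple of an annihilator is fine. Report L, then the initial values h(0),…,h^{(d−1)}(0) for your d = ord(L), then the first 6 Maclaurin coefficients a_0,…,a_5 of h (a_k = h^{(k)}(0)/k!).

f: a_k = -3, -3, 3/2, -3/2, 15/8, -21/8, …
g: a_k = 0, 8, -8, 32/3, -16, 128/5, …
h₀=f+g: left-lcm gives L₀, ord ≤ 3.
Derive L from L₀ (diff closure).
L = 2 + (5 + 10·x)·Dx + (1 + 4·x + 4·x^2)·Dx^2  (order 2).
h: a_k = 5, -13, 55/2, -113/2, 919/8, -1859/8, …
ICs: h(0) = 5, h′(0) = -13.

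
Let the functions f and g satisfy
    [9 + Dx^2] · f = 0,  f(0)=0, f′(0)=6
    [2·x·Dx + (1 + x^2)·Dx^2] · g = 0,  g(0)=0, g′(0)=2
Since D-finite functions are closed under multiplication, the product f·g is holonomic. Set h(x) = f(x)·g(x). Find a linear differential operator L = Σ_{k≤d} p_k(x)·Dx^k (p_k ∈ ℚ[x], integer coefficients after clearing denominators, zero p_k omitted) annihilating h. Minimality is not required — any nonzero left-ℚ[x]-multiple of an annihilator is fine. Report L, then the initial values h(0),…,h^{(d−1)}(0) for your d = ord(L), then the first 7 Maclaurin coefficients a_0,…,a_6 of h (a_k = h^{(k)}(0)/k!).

f: a_k = 0, 6, 0, -9, 0, 81/20, 0, …
g: a_k = 0, 2, 0, -2/3, 0, 2/5, 0, …
h₀=f·g: eliminate ⇒ L₀, order ≤ 2·2.
L = (1170 + 3834·x^2 + 4779·x^4 + 2916·x^6 + 729·x^8) + (396·x + 1044·x^3 + 972·x^5 + 324·x^7)·Dx + (220 + 768·x^2 + 1026·x^4 + 648·x^6 + 162·x^8)·Dx^2 + (44·x + 116·x^3 + 108·x^5 + 36·x^7)·Dx^3 + (10 + 38·x^2 + 55·x^4 + 36·x^6 + 9·x^8)·Dx^4  (order 4).
h: a_k = 0, 0, 12, 0, -22, 0, 33/2, …
ICs: h(0) = 0, h′(0) = 0, h′′(0) = 24, h′′′(0) = 0.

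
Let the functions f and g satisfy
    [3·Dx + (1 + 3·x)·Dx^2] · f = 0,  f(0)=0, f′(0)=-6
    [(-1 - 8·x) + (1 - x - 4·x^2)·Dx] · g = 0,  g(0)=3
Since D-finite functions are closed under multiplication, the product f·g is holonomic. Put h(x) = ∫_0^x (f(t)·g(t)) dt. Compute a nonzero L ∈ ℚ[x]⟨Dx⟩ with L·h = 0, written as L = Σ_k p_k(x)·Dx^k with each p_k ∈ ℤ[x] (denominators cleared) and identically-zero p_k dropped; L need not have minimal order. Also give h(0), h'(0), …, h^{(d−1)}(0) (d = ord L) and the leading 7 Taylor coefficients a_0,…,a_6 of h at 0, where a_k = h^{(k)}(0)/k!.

f: a_k = 0, -6, 9, -18, 81/2, -486/5, 243, …
g: a_k = 3, 3, 15, 27, 87, 195, 543, …
Sym-product of L_f,L_g gives L₀ (≤ ord 2).
Integrate: L := L₀·Dx.
L = (11 + 48·x)·Dx + (-1 + 25·x + 60·x^2)·Dx^2 + (-1 - 2·x + 7·x^2 + 12·x^3)·Dx^3  (order 3).
h: a_k = 0, 0, -9, 3, -117/4, 81/10, -2397/20, …
ICs: h(0) = 0, h′(0) = 0, h′′(0) = -18.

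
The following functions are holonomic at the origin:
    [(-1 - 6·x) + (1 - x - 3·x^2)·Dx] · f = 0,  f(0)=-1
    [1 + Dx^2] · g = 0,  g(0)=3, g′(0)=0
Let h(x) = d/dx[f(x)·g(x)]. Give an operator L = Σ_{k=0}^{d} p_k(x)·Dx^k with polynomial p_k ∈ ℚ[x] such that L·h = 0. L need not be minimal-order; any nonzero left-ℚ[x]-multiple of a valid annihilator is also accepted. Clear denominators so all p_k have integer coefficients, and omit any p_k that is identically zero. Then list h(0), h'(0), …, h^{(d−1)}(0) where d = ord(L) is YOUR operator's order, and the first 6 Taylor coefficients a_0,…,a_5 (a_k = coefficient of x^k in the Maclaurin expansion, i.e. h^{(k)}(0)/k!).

L = (83 - 2·x - 5·x^2 + 6·x^3 + 9·x^4) + (16 + 98·x + 18·x^2 + 36·x^3)·Dx + (-5 + 4·x + 13·x^2 + 6·x^3 + 9·x^4)·Dx^2  (order 2).
h: a_k = -3, -21, -117/2, -409/2, -4385/8, -63119/40, …
ICs: h(0) = -3, h′(0) = -21.

f: a_k = -1, -1, -4, -7, -19, -40, …
g: a_k = 3, 0, -3/2, 0, 1/8, 0, …
Sym-product of L_f,L_g gives L₀ (≤ ord 2).
h₀' ⇒ L via d/dx closure of L₀.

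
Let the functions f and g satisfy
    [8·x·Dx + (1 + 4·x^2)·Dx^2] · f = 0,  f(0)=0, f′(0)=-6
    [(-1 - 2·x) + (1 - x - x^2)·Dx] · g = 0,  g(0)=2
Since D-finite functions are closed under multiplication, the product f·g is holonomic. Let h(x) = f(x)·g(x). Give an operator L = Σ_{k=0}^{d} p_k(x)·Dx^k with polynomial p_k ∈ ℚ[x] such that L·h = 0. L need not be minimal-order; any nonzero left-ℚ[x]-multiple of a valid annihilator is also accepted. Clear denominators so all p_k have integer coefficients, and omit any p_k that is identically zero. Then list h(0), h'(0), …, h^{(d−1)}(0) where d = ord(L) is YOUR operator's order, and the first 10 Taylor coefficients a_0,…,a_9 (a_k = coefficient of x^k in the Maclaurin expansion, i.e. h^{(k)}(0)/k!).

f: a_k = 0, -6, 0, 8, 0, -96/5, 0, 384/7, 0, -512/3, …
g: a_k = 2, 2, 4, 6, 10, 16, 26, 42, 68, 110, …
Sym-product of L_f,L_g gives L₀ (≤ ord 2).
L = (2 + 8·x + 24·x^2) + (2 - 4·x + 16·x^2 + 24·x^3)·Dx + (-1 + x - 3·x^2 + 4·x^3 + 4·x^4)·Dx^2  (order 2).
h: a_k = 0, -12, -12, -8, -20, -332/5, -432/5, -1508/35, -4532/35, -10792/21, …
ICs: h(0) = 0, h′(0) = -12.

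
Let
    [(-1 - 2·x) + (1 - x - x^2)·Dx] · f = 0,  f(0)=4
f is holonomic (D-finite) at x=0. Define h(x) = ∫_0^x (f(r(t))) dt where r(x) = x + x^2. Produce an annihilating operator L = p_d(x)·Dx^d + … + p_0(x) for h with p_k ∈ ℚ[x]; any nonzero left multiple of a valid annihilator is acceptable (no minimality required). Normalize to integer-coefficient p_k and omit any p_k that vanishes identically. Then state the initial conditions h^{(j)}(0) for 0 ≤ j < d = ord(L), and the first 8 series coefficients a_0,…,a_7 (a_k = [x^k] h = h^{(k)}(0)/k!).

L = (1 + 4·x + 6·x^2 + 4·x^3)·Dx + (-1 + x + 2·x^2 + 2·x^3 + x^4)·Dx^2  (order 2).
h: a_k = 0, 4, 2, 4, 7, 64/5, 74/3, 344/7, …
ICs: h(0) = 0, h′(0) = 4.

f: a_k = 4, 4, 8, 12, 20, 32, 52, 84, …
Substitute x→r, Dx→(1/r')Dx; clear ⇒ L₀.
h=∫h₀ ⇒ L = L₀·Dx.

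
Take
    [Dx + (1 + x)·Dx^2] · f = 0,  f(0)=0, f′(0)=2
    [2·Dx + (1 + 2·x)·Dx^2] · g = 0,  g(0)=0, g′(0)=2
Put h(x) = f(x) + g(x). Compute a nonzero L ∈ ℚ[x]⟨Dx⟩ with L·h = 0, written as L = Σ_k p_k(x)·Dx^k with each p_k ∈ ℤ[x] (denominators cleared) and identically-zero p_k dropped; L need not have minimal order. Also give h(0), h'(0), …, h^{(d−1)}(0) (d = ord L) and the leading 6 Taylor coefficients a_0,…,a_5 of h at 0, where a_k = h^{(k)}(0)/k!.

L = 4·Dx + (6 + 8·x)·Dx^2 + (1 + 3·x + 2·x^2)·Dx^3  (order 3).
h: a_k = 0, 4, -3, 10/3, -9/2, 34/5, …
ICs: h(0) = 0, h′(0) = 4, h′′(0) = -6.

f: a_k = 0, 2, -1, 2/3, -1/2, 2/5, …
g: a_k = 0, 2, -2, 8/3, -4, 32/5, …
Sum ⇒ L₀ = lclm(L_f,L_g) in ℚ(x)⟨Dx⟩.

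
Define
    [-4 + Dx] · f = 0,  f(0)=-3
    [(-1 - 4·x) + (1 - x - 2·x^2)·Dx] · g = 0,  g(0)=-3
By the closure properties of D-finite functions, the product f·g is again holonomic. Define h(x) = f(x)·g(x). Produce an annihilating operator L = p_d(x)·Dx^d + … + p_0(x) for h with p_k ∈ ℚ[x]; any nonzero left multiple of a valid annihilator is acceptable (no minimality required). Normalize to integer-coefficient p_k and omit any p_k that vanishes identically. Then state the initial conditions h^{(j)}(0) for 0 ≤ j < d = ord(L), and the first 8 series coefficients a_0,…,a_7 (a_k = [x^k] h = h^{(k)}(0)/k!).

L = (5 - 8·x^2) + (-1 + x + 2·x^2)·Dx  (order 1).
h: a_k = 9, 45, 135, 321, 687, 7029/5, 2831, 39703/7, …
ICs: h(0) = 9.

f: a_k = -3, -12, -24, -32, -32, -128/5, -256/15, -1024/105, …
g: a_k = -3, -3, -9, -15, -33, -63, -129, -255, …
h₀=f·g: eliminate ⇒ L₀, order ≤ 1·1.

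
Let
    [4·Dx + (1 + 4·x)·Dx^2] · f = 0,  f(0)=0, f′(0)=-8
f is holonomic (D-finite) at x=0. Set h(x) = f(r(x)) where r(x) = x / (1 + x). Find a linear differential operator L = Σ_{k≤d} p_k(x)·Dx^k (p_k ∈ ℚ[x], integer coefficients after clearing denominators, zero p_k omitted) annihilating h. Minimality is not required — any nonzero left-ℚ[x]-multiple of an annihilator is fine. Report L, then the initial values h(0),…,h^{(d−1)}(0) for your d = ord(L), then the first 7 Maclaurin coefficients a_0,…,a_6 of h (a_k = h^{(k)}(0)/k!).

L = (6 + 10·x)·Dx + (1 + 6·x + 5·x^2)·Dx^2  (order 2).
h: a_k = 0, -8, 24, -248/3, 312, -6248/5, 5208, …
ICs: h(0) = 0, h′(0) = -8.

f: a_k = 0, -8, 16, -128/3, 128, -2048/5, 4096/3, …
Substitute x→r, Dx→(1/r')Dx; clear ⇒ L₀.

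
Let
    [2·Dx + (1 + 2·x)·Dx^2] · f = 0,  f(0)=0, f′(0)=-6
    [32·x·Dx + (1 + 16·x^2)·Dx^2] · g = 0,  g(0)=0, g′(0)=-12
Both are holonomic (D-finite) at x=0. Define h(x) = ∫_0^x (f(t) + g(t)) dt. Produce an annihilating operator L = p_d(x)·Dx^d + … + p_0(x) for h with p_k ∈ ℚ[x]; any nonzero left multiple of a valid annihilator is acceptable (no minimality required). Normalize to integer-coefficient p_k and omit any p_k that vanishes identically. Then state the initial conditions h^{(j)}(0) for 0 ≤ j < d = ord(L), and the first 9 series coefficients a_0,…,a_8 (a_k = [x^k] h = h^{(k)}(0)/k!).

L = (-32 - 192·x + 1536·x^2 + 1024·x^3)·Dx^2 + (-20 - 64·x + 576·x^2 + 3072·x^3 + 2048·x^4)·Dx^3 + (-1 + 14·x + 32·x^2 + 256·x^3 + 768·x^4 + 512·x^5)·Dx^4  (order 4).
h: a_k = 0, 0, -9, 2, 14, 12/5, -528/5, 32/7, 6096/7, …
ICs: h(0) = 0, h′(0) = 0, h′′(0) = -18, h′′′(0) = 12.

f: a_k = 0, -6, 6, -8, 12, -96/5, 32, -384/7, 96, …
g: a_k = 0, -12, 0, 64, 0, -3072/5, 0, 49152/7, 0, …
f+g: L₀ = lclm(L_f,L_g), ord ≤ 2+2.
h=∫h₀ ⇒ L = L₀·Dx.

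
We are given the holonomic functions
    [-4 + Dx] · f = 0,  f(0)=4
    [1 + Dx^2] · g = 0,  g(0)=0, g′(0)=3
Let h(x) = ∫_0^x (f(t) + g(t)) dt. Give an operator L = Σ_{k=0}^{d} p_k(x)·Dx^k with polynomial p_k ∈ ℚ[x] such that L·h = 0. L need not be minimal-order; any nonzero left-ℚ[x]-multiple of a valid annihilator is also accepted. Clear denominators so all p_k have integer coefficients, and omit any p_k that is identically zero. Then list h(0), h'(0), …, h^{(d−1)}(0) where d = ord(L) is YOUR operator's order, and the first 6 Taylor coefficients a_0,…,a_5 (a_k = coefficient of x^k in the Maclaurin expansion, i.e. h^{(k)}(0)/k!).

L = -4·Dx + Dx^2 - 4·Dx^3 + Dx^4  (order 4).
h: a_k = 0, 4, 19/2, 32/3, 253/24, 128/15, …
ICs: h(0) = 0, h′(0) = 4, h′′(0) = 19, h′′′(0) = 64.

f: a_k = 4, 16, 32, 128/3, 128/3, 512/15, …
g: a_k = 0, 3, 0, -1/2, 0, 1/40, …
Sum ⇒ L₀ = lclm(L_f,L_g) in ℚ(x)⟨Dx⟩.
h=∫₀ˣh₀: take L = L₀·Dx.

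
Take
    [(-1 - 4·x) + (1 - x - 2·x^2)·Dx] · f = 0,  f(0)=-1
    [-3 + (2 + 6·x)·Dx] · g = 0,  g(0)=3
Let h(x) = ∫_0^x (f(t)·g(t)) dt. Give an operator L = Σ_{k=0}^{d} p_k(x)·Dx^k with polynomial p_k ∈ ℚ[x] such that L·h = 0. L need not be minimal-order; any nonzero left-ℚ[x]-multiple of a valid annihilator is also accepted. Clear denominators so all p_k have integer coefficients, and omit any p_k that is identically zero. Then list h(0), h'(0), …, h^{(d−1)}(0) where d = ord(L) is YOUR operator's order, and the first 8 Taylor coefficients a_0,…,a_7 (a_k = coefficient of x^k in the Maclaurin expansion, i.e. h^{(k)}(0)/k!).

f: a_k = -1, -1, -3, -5, -11, -21, -43, -85, …
g: a_k = 3, 9/2, -27/8, 81/16, -1215/128, 5103/256, -45927/1024, 216513/2048, …
Sym-product of L_f,L_g gives L₀ (≤ ord 1).
Integrate: L := L₀·Dx.
L = (5 + 11·x + 18·x^2)·Dx + (-2 - 4·x + 10·x^2 + 12·x^3)·Dx^2  (order 2).
h: a_k = 0, -3, -15/4, -27/8, -483/64, -5241/640, -10347/512, -162093/7168, …
ICs: h(0) = 0, h′(0) = -3.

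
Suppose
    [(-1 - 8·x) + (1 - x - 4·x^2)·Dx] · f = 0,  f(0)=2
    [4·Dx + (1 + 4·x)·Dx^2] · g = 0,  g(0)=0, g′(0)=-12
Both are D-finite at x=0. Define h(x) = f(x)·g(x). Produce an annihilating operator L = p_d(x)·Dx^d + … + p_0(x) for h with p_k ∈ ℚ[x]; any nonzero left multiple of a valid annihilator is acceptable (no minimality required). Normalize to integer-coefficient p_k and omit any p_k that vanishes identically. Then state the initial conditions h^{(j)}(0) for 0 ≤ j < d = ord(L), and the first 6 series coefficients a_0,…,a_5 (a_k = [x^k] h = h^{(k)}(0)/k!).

L = (12 + 64·x) + (-2 + 28·x + 80·x^2)·Dx + (-1 - 3·x + 8·x^2 + 16·x^3)·Dx^2  (order 2).
h: a_k = 0, -24, 24, -200, 280, -8744/5, …
ICs: h(0) = 0, h′(0) = -24.

f: a_k = 2, 2, 10, 18, 58, 130, …
g: a_k = 0, -12, 24, -64, 192, -3072/5, …
f·g: L₀ = L_f ⊗_s L_g, ord ≤ 1·2.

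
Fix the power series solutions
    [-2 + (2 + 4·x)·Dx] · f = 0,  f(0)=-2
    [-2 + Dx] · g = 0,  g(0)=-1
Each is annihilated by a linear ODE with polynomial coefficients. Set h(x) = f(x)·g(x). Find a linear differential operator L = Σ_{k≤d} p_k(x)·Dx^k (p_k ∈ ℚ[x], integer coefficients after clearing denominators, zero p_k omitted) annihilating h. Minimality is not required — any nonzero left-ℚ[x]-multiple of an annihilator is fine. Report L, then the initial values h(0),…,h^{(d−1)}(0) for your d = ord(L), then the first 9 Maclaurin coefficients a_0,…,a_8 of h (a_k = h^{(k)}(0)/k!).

L = (-3 - 4·x) + (1 + 2·x)·Dx  (order 1).
h: a_k = 2, 6, 7, 17/3, 11/4, 107/60, -89/360, 1123/840, -39551/20160, …
ICs: h(0) = 2.

f: a_k = -2, -2, 1, -1, 5/4, -7/4, 21/8, -33/8, 429/64, …
g: a_k = -1, -2, -2, -4/3, -2/3, -4/15, -4/45, -8/315, -2/315, …
f·g: L₀ = L_f ⊗_s L_g, ord ≤ 1·1.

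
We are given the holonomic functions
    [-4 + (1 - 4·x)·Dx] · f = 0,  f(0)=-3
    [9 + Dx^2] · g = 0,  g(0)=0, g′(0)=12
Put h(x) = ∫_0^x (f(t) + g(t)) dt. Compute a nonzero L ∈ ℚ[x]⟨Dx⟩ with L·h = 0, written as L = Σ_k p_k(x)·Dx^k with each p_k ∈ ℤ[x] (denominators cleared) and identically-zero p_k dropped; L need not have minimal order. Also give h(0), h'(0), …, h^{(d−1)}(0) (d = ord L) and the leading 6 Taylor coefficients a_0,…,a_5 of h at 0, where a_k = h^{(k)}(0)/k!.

L = (3780 - 2592·x + 5184·x^2)·Dx + (-369 + 2124·x - 3888·x^2 + 5184·x^3)·Dx^2 + (420 - 288·x + 576·x^2)·Dx^3 + (-41 + 236·x - 432·x^2 + 576·x^3)·Dx^4  (order 4).
h: a_k = 0, -3, 0, -16, -105/2, -768/5, …
ICs: h(0) = 0, h′(0) = -3, h′′(0) = 0, h′′′(0) = -96.

f: a_k = -3, -12, -48, -192, -768, -3072, …
g: a_k = 0, 12, 0, -18, 0, 81/10, …
L₀ := lclm(L_f,L_g); ord L₀ ≤ 1+2.
h=∫h₀ ⇒ L = L₀·Dx.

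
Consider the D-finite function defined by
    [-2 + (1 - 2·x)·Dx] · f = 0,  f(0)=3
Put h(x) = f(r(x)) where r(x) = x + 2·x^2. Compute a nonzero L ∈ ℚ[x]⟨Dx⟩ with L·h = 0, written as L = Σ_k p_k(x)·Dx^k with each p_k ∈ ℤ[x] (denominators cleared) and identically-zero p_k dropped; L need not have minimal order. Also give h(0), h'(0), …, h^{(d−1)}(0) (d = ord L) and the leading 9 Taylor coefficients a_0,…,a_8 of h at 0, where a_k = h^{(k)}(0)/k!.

L = (2 + 8·x) + (-1 + 2·x + 4·x^2)·Dx  (order 1).
h: a_k = 3, 6, 24, 72, 240, 768, 2496, 8064, 26112, …
ICs: h(0) = 3.

f: a_k = 3, 6, 12, 24, 48, 96, 192, 384, 768, …
L₀ from L_f via x↦r, Dx↦r'^{-1}Dx.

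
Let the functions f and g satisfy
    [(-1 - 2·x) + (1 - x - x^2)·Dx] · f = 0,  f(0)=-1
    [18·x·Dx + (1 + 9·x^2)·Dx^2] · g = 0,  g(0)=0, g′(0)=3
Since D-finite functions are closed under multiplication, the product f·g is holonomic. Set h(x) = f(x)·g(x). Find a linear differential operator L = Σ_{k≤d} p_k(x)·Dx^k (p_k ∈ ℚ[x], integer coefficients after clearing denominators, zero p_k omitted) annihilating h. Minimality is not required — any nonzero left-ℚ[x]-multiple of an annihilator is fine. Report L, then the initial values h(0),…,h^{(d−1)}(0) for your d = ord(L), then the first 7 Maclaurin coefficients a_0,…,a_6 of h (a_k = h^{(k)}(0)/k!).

L = (2 + 18·x + 54·x^2) + (2 - 14·x + 36·x^2 + 54·x^3)·Dx + (-1 + x - 8·x^2 + 9·x^3 + 9·x^4)·Dx^2  (order 2).
h: a_k = 0, -3, -3, 3, 0, -228/5, -228/5, …
ICs: h(0) = 0, h′(0) = -3.

f: a_k = -1, -1, -2, -3, -5, -8, -13, …
g: a_k = 0, 3, 0, -9, 0, 243/5, 0, …
h₀=f·g: eliminate ⇒ L₀, order ≤ 1·2.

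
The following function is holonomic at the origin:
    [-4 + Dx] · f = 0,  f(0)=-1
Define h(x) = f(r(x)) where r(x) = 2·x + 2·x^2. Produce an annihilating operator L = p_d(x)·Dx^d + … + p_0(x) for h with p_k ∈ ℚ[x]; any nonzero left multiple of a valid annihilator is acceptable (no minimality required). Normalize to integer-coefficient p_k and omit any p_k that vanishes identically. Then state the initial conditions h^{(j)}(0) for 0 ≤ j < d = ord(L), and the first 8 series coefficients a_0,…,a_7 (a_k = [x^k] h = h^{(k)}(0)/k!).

L = (-8 - 16·x) + Dx  (order 1).
h: a_k = -1, -8, -40, -448/3, -1376/3, -18176/15, -127744/45, -378880/63, …
ICs: h(0) = -1.

f: a_k = -1, -4, -8, -32/3, -32/3, -128/15, -256/45, -1024/315, …
h₀=f(r): pull back L_f along r ⇒ L₀.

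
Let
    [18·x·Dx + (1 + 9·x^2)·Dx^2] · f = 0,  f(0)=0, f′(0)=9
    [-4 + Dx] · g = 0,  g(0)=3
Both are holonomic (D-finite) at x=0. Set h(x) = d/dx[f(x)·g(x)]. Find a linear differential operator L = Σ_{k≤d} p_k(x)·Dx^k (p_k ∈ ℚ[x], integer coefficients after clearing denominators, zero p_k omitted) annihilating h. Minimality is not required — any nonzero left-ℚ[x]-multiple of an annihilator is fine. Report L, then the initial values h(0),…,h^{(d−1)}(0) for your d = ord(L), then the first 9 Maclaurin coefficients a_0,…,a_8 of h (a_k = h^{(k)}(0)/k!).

L = (-4 - 288·x + 1548·x^2 - 2592·x^3 + 2592·x^4) + (-7 + 108·x - 531·x^2 + 972·x^3 - 1296·x^4)·Dx + (2 - 9·x + 36·x^2 - 81·x^3 + 162·x^4)·Dx^2  (order 2).
h: a_k = 27, 216, 405, -144, 387, 6696, -807/5, -2011872/35, 452601/35, …
ICs: h(0) = 27, h′(0) = 216.

f: a_k = 0, 9, 0, -27, 0, 729/5, 0, -6561/7, 0, …
g: a_k = 3, 12, 24, 32, 32, 128/5, 256/15, 1024/105, 512/105, …
L₀ := L_f ⊗_s L_g (sym. prod.), ord ≤ 2.
Derive L from L₀ (diff closure).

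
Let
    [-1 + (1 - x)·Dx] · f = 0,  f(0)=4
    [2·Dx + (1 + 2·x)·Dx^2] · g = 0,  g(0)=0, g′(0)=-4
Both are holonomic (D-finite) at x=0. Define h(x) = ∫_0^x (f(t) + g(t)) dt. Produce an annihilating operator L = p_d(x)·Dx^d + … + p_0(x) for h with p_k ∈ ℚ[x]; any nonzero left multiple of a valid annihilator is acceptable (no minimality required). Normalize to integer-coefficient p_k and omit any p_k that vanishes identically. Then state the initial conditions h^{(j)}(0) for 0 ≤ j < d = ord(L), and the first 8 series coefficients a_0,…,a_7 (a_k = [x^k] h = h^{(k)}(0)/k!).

f: a_k = 4, 4, 4, 4, 4, 4, 4, 4, …
g: a_k = 0, -4, 4, -16/3, 8, -64/5, 64/3, -256/7, …
L₀ := lclm(L_f,L_g); ord L₀ ≤ 1+2.
h=∫h₀ ⇒ L = L₀·Dx.
L = (14 + 4·x)·Dx^2 + (-1 + 20·x + 8·x^2)·Dx^3 + (-2 - 3·x + 3·x^2 + 2·x^3)·Dx^4  (order 4).
h: a_k = 0, 4, 0, 8/3, -1/3, 12/5, -22/15, 76/21, …
ICs: h(0) = 0, h′(0) = 4, h′′(0) = 0, h′′′(0) = 16.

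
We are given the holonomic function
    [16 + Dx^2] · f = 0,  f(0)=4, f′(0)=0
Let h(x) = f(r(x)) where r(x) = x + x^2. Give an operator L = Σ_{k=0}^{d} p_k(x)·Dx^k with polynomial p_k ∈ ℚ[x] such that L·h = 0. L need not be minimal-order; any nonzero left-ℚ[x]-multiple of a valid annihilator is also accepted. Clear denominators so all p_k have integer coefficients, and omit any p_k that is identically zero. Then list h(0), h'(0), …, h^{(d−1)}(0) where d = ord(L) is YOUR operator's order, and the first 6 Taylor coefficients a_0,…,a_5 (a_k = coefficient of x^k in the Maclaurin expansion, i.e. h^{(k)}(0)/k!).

L = (16 + 96·x + 192·x^2 + 128·x^3) - 2·Dx + (1 + 2·x)·Dx^2  (order 2).
h: a_k = 4, 0, -32, -64, 32/3, 512/3, …
ICs: h(0) = 4, h′(0) = 0.

f: a_k = 4, 0, -32, 0, 128/3, 0, …
L₀ from L_f via x↦r, Dx↦r'^{-1}Dx.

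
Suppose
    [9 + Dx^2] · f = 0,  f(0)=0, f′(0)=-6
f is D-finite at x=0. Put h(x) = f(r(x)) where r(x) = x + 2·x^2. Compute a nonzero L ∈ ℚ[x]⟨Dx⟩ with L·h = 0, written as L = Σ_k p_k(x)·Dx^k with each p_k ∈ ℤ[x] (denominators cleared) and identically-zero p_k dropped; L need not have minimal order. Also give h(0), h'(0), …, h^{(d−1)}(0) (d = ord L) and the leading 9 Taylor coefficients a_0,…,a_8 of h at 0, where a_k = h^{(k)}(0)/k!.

L = (9 + 108·x + 432·x^2 + 576·x^3) - 4·Dx + (1 + 4·x)·Dx^2  (order 2).
h: a_k = 0, -6, -12, 9, 54, 2079/20, 63/2, -45117/280, -6237/20, …
ICs: h(0) = 0, h′(0) = -6.

f: a_k = 0, -6, 0, 9, 0, -81/20, 0, 243/280, 0, …
Change of var in L_f (x↦r) gives L₀.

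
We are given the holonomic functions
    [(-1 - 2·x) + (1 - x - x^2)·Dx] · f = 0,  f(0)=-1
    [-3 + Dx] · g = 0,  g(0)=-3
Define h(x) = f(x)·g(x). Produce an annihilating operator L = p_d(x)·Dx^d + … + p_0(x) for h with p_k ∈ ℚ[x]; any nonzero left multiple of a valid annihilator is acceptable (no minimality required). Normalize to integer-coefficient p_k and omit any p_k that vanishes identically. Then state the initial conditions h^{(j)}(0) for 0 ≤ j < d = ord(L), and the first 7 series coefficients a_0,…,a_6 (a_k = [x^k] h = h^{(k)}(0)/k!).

L = (4 - x - 3·x^2) + (-1 + x + x^2)·Dx  (order 1).
h: a_k = 3, 12, 57/2, 54, 741/8, 1527/10, 19869/80, …
ICs: h(0) = 3.

f: a_k = -1, -1, -2, -3, -5, -8, -13, …
g: a_k = -3, -9, -27/2, -27/2, -81/8, -243/40, -243/80, …
Sym-product of L_f,L_g gives L₀ (≤ ord 1).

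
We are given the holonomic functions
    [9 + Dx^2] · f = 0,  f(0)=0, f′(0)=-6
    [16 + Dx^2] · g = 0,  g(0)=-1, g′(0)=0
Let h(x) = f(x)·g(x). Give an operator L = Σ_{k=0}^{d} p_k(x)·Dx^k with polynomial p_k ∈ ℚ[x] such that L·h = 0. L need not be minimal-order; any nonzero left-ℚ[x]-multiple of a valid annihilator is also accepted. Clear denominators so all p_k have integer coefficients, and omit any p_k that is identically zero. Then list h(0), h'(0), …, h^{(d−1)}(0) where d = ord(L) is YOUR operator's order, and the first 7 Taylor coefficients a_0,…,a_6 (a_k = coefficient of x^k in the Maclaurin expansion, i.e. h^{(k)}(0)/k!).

f: a_k = 0, -6, 0, 9, 0, -81/20, 0, …
g: a_k = -1, 0, 8, 0, -32/3, 0, 256/45, …
Sym-product of L_f,L_g gives L₀ (≤ ord 4).
L = 49 + 50·Dx^2 + Dx^4  (order 4).
h: a_k = 0, 6, 0, -57, 0, 2801/20, 0, …
ICs: h(0) = 0, h′(0) = 6, h′′(0) = 0, h′′′(0) = -342.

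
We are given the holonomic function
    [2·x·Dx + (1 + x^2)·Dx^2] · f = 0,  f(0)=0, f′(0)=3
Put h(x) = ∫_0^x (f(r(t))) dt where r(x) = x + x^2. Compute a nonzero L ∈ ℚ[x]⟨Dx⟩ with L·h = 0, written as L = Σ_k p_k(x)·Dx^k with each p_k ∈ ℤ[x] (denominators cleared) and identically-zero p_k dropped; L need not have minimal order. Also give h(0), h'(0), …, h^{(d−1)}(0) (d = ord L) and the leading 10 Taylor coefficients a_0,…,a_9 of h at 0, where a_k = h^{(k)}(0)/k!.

L = (-2 + 2·x + 8·x^2 + 12·x^3 + 6·x^4)·Dx^2 + (1 + 2·x + x^2 + 4·x^3 + 5·x^4 + 2·x^5)·Dx^3  (order 3).
h: a_k = 0, 0, 3/2, 1, -1/4, -3/5, -2/5, 2/7, 39/56, 1/3, …
ICs: h(0) = 0, h′(0) = 0, h′′(0) = 3.

f: a_k = 0, 3, 0, -1, 0, 3/5, 0, -3/7, 0, 1/3, …
L₀ from L_f via x↦r, Dx↦r'^{-1}Dx.
∫: right-multiply L₀ by Dx.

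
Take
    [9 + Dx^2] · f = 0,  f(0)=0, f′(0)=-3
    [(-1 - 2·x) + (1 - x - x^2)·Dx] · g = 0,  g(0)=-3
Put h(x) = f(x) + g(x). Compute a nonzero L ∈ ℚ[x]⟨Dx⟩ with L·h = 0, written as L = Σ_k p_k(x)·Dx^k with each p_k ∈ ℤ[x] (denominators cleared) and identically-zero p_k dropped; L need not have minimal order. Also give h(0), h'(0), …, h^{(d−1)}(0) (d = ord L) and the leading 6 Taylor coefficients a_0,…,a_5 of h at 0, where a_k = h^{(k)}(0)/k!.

f: a_k = 0, -3, 0, 9/2, 0, -81/40, …
g: a_k = -3, -3, -6, -9, -15, -24, …
h₀=f+g: left-lcm gives L₀, ord ≤ 3.
L = (-243 - 432·x + 81·x^2 - 216·x^3 - 405·x^4 - 162·x^5) + (117 - 225·x - 36·x^2 + 297·x^3 - 54·x^4 - 243·x^5 - 81·x^6)·Dx + (-27 - 48·x + 9·x^2 - 24·x^3 - 45·x^4 - 18·x^5)·Dx^2 + (13 - 25·x - 4·x^2 + 33·x^3 - 6·x^4 - 27·x^5 - 9·x^6)·Dx^3  (order 3).
h: a_k = -3, -6, -6, -9/2, -15, -1041/40, …
ICs: h(0) = -3, h′(0) = -6, h′′(0) = -12.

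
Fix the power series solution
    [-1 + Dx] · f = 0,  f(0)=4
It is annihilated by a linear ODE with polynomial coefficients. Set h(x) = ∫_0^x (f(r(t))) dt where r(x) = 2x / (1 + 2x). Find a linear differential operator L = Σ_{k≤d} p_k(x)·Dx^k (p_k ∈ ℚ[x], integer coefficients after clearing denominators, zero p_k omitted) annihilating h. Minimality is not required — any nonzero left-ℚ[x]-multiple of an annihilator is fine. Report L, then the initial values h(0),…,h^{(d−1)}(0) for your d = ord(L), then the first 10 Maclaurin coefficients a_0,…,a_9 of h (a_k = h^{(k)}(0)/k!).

f: a_k = 4, 4, 2, 2/3, 1/6, 1/30, 1/180, 1/1260, 1/10080, 1/90720, …
f∘r: x↦r, Dx↦Dx/r' in L_f ⇒ L₀.
∫: right-multiply L₀ by Dx.
L = -2·Dx + (1 + 4·x + 4·x^2)·Dx^2  (order 2).
h: a_k = 0, 4, 4, -8/3, 4/3, 8/15, -152/45, 2416/315, -4364/315, 62728/2835, …
ICs: h(0) = 0, h′(0) = 4.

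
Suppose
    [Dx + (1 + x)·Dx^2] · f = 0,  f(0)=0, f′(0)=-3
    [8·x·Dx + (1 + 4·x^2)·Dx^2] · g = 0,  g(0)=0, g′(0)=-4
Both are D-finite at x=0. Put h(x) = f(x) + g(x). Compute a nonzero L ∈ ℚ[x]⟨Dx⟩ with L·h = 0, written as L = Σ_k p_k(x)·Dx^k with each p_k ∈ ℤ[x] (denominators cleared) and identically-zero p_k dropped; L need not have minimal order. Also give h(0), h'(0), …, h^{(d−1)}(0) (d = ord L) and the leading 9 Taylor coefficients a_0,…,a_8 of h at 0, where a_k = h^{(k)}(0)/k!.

f: a_k = 0, -3, 3/2, -1, 3/4, -3/5, 1/2, -3/7, 3/8, …
g: a_k = 0, -4, 0, 16/3, 0, -64/5, 0, 256/7, 0, …
Weyl lclm of L_f,L_g ⇒ L₀ (ord ≤ 4).
L = (-8 - 24·x + 96·x^2 + 32·x^3)·Dx + (-10 - 16·x + 72·x^2 + 192·x^3 + 64·x^4)·Dx^2 + (-1 + 7·x + 8·x^2 + 32·x^3 + 48·x^4 + 16·x^5)·Dx^3  (order 3).
h: a_k = 0, -7, 3/2, 13/3, 3/4, -67/5, 1/2, 253/7, 3/8, …
ICs: h(0) = 0, h′(0) = -7, h′′(0) = 3.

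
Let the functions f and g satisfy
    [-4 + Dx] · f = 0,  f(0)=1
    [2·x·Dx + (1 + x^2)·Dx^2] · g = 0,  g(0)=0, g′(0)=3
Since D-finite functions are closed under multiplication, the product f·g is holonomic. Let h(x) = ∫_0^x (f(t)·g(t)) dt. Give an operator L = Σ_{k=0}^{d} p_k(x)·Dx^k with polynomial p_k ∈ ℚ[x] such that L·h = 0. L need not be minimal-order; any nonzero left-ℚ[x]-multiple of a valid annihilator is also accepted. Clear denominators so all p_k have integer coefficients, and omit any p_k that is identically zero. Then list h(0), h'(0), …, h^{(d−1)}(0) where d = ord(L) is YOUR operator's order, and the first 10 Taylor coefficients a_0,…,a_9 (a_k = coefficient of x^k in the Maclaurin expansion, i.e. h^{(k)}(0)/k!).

f: a_k = 1, 4, 8, 32/3, 32/3, 128/15, 256/45, 1024/315, 512/315, 2048/2835, …
g: a_k = 0, 3, 0, -1, 0, 3/5, 0, -3/7, 0, 1/3, …
Sym-product of L_f,L_g gives L₀ (≤ ord 2).
Integrate: L := L₀·Dx.
L = (16 - 8·x + 16·x^2)·Dx + (-8 + 2·x - 8·x^2)·Dx^2 + (1 + x^2)·Dx^3  (order 3).
h: a_k = 0, 0, 3/2, 4, 23/4, 28/5, 41/10, 52/21, 377/280, 124/189, …
ICs: h(0) = 0, h′(0) = 0, h′′(0) = 3.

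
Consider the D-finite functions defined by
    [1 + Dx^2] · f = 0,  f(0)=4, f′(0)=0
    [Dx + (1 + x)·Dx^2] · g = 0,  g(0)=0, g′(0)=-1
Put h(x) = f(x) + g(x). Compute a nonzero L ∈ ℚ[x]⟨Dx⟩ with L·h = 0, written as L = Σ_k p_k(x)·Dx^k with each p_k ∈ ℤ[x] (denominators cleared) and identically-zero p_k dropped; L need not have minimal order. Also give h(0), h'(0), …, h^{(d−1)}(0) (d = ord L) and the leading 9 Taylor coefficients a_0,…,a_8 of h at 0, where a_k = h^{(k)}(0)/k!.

f: a_k = 4, 0, -2, 0, 1/6, 0, -1/180, 0, 1/10080, …
g: a_k = 0, -1, 1/2, -1/3, 1/4, -1/5, 1/6, -1/7, 1/8, …
L₀ := lclm(L_f,L_g); ord L₀ ≤ 2+2.
L = (7 + 2·x + x^2)·Dx + (3 + 5·x + 3·x^2 + x^3)·Dx^2 + (7 + 2·x + x^2)·Dx^3 + (3 + 5·x + 3·x^2 + x^3)·Dx^4  (order 4).
h: a_k = 4, -1, -3/2, -1/3, 5/12, -1/5, 29/180, -1/7, 1261/10080, …
ICs: h(0) = 4, h′(0) = -1, h′′(0) = -3, h′′′(0) = -2.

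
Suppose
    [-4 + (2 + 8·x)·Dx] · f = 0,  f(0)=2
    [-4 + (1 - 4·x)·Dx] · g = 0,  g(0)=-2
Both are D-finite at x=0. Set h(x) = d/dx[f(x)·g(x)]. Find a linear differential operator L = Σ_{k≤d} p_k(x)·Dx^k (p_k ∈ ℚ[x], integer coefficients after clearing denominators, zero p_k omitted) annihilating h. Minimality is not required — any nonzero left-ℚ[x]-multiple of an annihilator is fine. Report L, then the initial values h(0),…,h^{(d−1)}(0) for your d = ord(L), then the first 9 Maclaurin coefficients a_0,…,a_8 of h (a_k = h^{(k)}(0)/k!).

L = (22 + 144·x + 96·x^2) + (-3 - 4·x + 48·x^2 + 64·x^3)·Dx  (order 1).
h: a_k = -24, -176, -1104, -5728, -29200, -138144, -652064, -2953408, -13393296, …
ICs: h(0) = -24.

f: a_k = 2, 4, -4, 8, -20, 56, -168, 528, -1716, …
g: a_k = -2, -8, -32, -128, -512, -2048, -8192, -32768, -131072, …
h₀=f·g: eliminate ⇒ L₀, order ≤ 1·1.
Derive L from L₀ (diff closure).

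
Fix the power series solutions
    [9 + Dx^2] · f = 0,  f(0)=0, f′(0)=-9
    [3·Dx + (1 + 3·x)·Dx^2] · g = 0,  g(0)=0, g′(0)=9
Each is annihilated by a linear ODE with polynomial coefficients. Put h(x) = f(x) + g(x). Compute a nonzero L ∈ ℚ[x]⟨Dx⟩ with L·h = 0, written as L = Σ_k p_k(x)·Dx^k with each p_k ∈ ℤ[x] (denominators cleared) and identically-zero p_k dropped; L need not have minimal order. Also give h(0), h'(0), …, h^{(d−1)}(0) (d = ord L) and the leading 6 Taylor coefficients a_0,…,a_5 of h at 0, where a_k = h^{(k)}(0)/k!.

f: a_k = 0, -9, 0, 27/2, 0, -243/40, …
g: a_k = 0, 9, -27/2, 27, -243/4, 729/5, …
Sum ⇒ L₀ = lclm(L_f,L_g) in ℚ(x)⟨Dx⟩.
L = (63 + 54·x + 81·x^2)·Dx + (9 + 45·x + 81·x^2 + 81·x^3)·Dx^2 + (7 + 6·x + 9·x^2)·Dx^3 + (1 + 5·x + 9·x^2 + 9·x^3)·Dx^4  (order 4).
h: a_k = 0, 0, -27/2, 81/2, -243/4, 5589/40, …
ICs: h(0) = 0, h′(0) = 0, h′′(0) = -27, h′′′(0) = 243.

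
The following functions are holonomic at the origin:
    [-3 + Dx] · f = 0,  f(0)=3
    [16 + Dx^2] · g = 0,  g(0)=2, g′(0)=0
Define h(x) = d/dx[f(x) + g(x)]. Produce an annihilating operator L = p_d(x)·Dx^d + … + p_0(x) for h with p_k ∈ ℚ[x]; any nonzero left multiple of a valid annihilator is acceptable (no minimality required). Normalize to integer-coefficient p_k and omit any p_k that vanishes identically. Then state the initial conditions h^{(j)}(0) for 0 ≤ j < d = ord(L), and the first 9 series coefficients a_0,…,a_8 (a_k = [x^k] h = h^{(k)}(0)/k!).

f: a_k = 3, 9, 27/2, 27/2, 81/8, 243/40, 243/80, 729/560, 2187/4480, …
g: a_k = 2, 0, -16, 0, 64/3, 0, -512/45, 0, 1024/315, …
f+g: L₀ = lclm(L_f,L_g), ord ≤ 1+2.
h₀' ⇒ L via d/dx closure of L₀.
L = 48 - 16·Dx + 3·Dx^2 - Dx^3  (order 3).
h: a_k = 9, -5, 81/2, 755/6, 243/8, -1201/24, 729/80, 30151/1008, 6561/4480, …
ICs: h(0) = 9, h′(0) = -5, h′′(0) = 81.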